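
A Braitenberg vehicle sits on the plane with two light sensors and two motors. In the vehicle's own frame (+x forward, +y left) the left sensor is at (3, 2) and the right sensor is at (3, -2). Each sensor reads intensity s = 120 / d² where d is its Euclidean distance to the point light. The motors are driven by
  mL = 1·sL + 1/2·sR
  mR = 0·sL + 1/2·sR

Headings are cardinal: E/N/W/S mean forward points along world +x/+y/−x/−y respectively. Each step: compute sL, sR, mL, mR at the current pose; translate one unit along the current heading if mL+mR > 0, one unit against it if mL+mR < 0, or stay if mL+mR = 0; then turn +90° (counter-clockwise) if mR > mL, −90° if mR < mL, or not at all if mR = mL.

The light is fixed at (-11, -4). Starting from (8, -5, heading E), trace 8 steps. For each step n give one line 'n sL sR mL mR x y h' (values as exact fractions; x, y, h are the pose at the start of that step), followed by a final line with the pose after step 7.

0 24/97 120/493 17652/47821 60/493 8 -5 E
1 6/25 6/17 177/425 3/17 9 -5 S
2 24/61 120/289 10596/17629 60/289 9 -6 W
3 12/29 60/221 3522/6409 30/221 8 -6 N
4 24/97 120/493 17652/47821 60/493 8 -5 E
5 6/25 6/17 177/425 3/17 9 -5 S
6 24/61 120/289 10596/17629 60/289 9 -6 W
7 12/29 60/221 3522/6409 30/221 8 -6 N
final 8 -5 E

n=0: pose=(8,-5,E); sL=24/97, sR=120/493; mL=17652/47821, mR=60/493; mL+mR=23472/47821 → advance +1; mR−mL=-24/97 → turn -1·90°
n=1: pose=(9,-5,S); sL=6/25, sR=6/17; mL=177/425, mR=3/17; mL+mR=252/425 → advance +1; mR−mL=-6/25 → turn -1·90°
n=2: pose=(9,-6,W); sL=24/61, sR=120/289; mL=10596/17629, mR=60/289; mL+mR=14256/17629 → advance +1; mR−mL=-24/61 → turn -1·90°
n=3: pose=(8,-6,N); sL=12/29, sR=60/221; mL=3522/6409, mR=30/221; mL+mR=4392/6409 → advance +1; mR−mL=-12/29 → turn -1·90°
n=4: pose=(8,-5,E); sL=24/97, sR=120/493; mL=17652/47821, mR=60/493; mL+mR=23472/47821 → advance +1; mR−mL=-24/97 → turn -1·90°
n=5: pose=(9,-5,S); sL=6/25, sR=6/17; mL=177/425, mR=3/17; mL+mR=252/425 → advance +1; mR−mL=-6/25 → turn -1·90°
n=6: pose=(9,-6,W); sL=24/61, sR=120/289; mL=10596/17629, mR=60/289; mL+mR=14256/17629 → advance +1; mR−mL=-24/61 → turn -1·90°
n=7: pose=(8,-6,N); sL=12/29, sR=60/221; mL=3522/6409, mR=30/221; mL+mR=4392/6409 → advance +1; mR−mL=-12/29 → turn -1·90°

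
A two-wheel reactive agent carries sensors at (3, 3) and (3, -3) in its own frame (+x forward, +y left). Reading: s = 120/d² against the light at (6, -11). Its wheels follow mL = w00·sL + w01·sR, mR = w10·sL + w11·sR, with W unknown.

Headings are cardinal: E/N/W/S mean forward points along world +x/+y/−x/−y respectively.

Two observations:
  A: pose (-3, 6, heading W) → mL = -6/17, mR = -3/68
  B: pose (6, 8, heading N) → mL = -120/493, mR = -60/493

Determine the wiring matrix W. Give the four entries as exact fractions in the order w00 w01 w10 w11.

-1 0 1/2 -1

obs A: pose=(-3,6,W) → sL=6/17, sR=15/68, mL=-6/17, mR=-3/68
obs B: pose=(6,8,N) → sL=120/493, sR=120/493, mL=-120/493, mR=-60/493
sensor matrix S = [[6/17, 15/68], [120/493, 120/493]]; det S = 270/8381
solve [mL_A; mL_B] = S·[w00; w01] and [mR_A; mR_B] = S·[w10; w11]:
  w00 = -1, w01 = 0, w10 = 1/2, w11 = -1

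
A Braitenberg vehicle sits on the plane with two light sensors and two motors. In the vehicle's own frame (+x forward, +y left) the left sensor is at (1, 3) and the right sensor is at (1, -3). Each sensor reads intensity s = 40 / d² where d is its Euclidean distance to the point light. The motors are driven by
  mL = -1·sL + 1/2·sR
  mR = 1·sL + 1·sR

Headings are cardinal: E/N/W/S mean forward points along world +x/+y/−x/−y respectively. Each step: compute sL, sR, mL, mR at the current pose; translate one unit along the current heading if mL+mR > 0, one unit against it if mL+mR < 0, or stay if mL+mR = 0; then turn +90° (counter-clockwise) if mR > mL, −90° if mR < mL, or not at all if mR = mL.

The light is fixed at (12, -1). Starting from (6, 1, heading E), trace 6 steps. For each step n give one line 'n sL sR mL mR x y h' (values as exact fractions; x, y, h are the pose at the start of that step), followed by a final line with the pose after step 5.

n=0: pose=(6,1,E); sL=4/5, sR=20/13; mL=-2/65, mR=152/65; mL+mR=30/13 → advance +1; mR−mL=154/65 → turn +1·90°
n=1: pose=(7,1,N); sL=40/73, sR=40/13; mL=940/949, mR=3440/949; mL+mR=60/13 → advance +1; mR−mL=2500/949 → turn +1·90°
n=2: pose=(7,2,W); sL=10/9, sR=5/9; mL=-5/6, mR=5/3; mL+mR=5/6 → advance +1; mR−mL=5/2 → turn +1·90°
n=3: pose=(6,2,S); sL=40/13, sR=8/17; mL=-628/221, mR=784/221; mL+mR=12/17 → advance +1; mR−mL=1412/221 → turn +1·90°
n=4: pose=(6,1,E); sL=4/5, sR=20/13; mL=-2/65, mR=152/65; mL+mR=30/13 → advance +1; mR−mL=154/65 → turn +1·90°
n=5: pose=(7,1,N); sL=40/73, sR=40/13; mL=940/949, mR=3440/949; mL+mR=60/13 → advance +1; mR−mL=2500/949 → turn +1·90°

0 4/5 20/13 -2/65 152/65 6 1 E
1 40/73 40/13 940/949 3440/949 7 1 N
2 10/9 5/9 -5/6 5/3 7 2 W
3 40/13 8/17 -628/221 784/221 6 2 S
4 4/5 20/13 -2/65 152/65 6 1 E
5 40/73 40/13 940/949 3440/949 7 1 N
final 7 2 W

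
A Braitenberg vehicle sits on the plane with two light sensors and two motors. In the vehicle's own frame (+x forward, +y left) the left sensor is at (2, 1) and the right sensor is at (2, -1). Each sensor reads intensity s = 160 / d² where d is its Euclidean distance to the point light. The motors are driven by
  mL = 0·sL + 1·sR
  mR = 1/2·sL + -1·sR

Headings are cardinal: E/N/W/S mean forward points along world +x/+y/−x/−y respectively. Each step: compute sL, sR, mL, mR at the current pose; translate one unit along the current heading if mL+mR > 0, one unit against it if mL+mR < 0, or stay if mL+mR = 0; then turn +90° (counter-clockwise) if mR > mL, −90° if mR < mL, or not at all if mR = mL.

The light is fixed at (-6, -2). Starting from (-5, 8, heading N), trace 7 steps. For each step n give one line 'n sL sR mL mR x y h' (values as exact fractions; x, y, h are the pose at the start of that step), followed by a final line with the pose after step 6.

n=0: pose=(-5,8,N); sL=10/9, sR=40/37; mL=40/37, mR=-175/333; mL+mR=5/9 → advance +1; mR−mL=-535/333 → turn -1·90°
n=1: pose=(-5,9,E); sL=160/153, sR=160/109; mL=160/109, mR=-15760/16677; mL+mR=80/153 → advance +1; mR−mL=-40240/16677 → turn -1·90°
n=2: pose=(-4,9,S); sL=16/9, sR=80/41; mL=80/41, mR=-392/369; mL+mR=8/9 → advance +1; mR−mL=-1112/369 → turn -1·90°
n=3: pose=(-4,8,W); sL=160/81, sR=160/121; mL=160/121, mR=-3280/9801; mL+mR=80/81 → advance +1; mR−mL=-16240/9801 → turn -1·90°
n=4: pose=(-5,8,N); sL=10/9, sR=40/37; mL=40/37, mR=-175/333; mL+mR=5/9 → advance +1; mR−mL=-535/333 → turn -1·90°
n=5: pose=(-5,9,E); sL=160/153, sR=160/109; mL=160/109, mR=-15760/16677; mL+mR=80/153 → advance +1; mR−mL=-40240/16677 → turn -1·90°
n=6: pose=(-4,9,S); sL=16/9, sR=80/41; mL=80/41, mR=-392/369; mL+mR=8/9 → advance +1; mR−mL=-1112/369 → turn -1·90°

0 10/9 40/37 40/37 -175/333 -5 8 N
1 160/153 160/109 160/109 -15760/16677 -5 9 E
2 16/9 80/41 80/41 -392/369 -4 9 S
3 160/81 160/121 160/121 -3280/9801 -4 8 W
4 10/9 40/37 40/37 -175/333 -5 8 N
5 160/153 160/109 160/109 -15760/16677 -5 9 E
6 16/9 80/41 80/41 -392/369 -4 9 S
final -4 8 W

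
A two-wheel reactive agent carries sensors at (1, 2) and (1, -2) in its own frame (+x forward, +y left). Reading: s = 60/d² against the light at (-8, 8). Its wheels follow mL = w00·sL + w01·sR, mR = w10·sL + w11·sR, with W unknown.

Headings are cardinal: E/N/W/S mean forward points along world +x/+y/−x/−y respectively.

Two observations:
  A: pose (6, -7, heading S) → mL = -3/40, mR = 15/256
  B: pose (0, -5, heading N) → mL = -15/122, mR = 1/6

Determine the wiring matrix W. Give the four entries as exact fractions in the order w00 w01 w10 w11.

0 -1/2 1/2 0

obs A: pose=(6,-7,S) → sL=15/128, sR=3/20, mL=-3/40, mR=15/256
obs B: pose=(0,-5,N) → sL=1/3, sR=15/61, mL=-15/122, mR=1/6
sensor matrix S = [[15/128, 3/20], [1/3, 15/61]]; det S = -827/39040
solve [mL_A; mL_B] = S·[w00; w01] and [mR_A; mR_B] = S·[w10; w11]:
  w00 = 0, w01 = -1/2, w10 = 1/2, w11 = 0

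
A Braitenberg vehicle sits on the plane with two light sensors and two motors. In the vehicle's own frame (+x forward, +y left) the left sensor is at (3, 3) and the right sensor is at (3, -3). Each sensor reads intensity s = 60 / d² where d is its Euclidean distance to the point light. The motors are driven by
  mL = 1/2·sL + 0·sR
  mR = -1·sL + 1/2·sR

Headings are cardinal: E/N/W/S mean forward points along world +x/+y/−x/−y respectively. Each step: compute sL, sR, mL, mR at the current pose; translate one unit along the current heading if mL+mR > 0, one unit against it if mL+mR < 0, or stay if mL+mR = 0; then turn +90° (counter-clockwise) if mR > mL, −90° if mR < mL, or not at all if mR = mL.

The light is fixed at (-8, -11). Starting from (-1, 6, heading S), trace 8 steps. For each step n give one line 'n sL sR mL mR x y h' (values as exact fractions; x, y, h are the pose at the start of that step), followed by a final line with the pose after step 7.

n=0: pose=(-1,6,S); sL=15/74, sR=15/53; mL=15/148, mR=-120/1961; mL+mR=315/7844 → advance +1; mR−mL=-1275/7844 → turn -1·90°
n=1: pose=(-1,5,W); sL=12/37, sR=60/377; mL=6/37, mR=-3414/13949; mL+mR=-1152/13949 → advance -1; mR−mL=-5676/13949 → turn -1·90°
n=2: pose=(0,5,N); sL=30/193, sR=30/241; mL=15/193, mR=-4335/46513; mL+mR=-720/46513 → advance -1; mR−mL=-7950/46513 → turn -1·90°
n=3: pose=(0,4,E); sL=12/89, sR=12/53; mL=6/89, mR=-102/4717; mL+mR=216/4717 → advance +1; mR−mL=-420/4717 → turn -1·90°
n=4: pose=(1,4,S); sL=5/24, sR=1/3; mL=5/48, mR=-1/24; mL+mR=1/16 → advance +1; mR−mL=-7/48 → turn -1·90°
n=5: pose=(1,3,W); sL=60/157, sR=12/65; mL=30/157, mR=-2958/10205; mL+mR=-1008/10205 → advance -1; mR−mL=-4908/10205 → turn -1·90°
n=6: pose=(2,3,N); sL=30/169, sR=30/229; mL=15/169, mR=-4335/38701; mL+mR=-900/38701 → advance -1; mR−mL=-7770/38701 → turn -1·90°
n=7: pose=(2,2,E); sL=12/85, sR=60/269; mL=6/85, mR=-678/22865; mL+mR=936/22865 → advance +1; mR−mL=-2292/22865 → turn -1·90°

0 15/74 15/53 15/148 -120/1961 -1 6 S
1 12/37 60/377 6/37 -3414/13949 -1 5 W
2 30/193 30/241 15/193 -4335/46513 0 5 N
3 12/89 12/53 6/89 -102/4717 0 4 E
4 5/24 1/3 5/48 -1/24 1 4 S
5 60/157 12/65 30/157 -2958/10205 1 3 W
6 30/169 30/229 15/169 -4335/38701 2 3 N
7 12/85 60/269 6/85 -678/22865 2 2 E
final 3 2 S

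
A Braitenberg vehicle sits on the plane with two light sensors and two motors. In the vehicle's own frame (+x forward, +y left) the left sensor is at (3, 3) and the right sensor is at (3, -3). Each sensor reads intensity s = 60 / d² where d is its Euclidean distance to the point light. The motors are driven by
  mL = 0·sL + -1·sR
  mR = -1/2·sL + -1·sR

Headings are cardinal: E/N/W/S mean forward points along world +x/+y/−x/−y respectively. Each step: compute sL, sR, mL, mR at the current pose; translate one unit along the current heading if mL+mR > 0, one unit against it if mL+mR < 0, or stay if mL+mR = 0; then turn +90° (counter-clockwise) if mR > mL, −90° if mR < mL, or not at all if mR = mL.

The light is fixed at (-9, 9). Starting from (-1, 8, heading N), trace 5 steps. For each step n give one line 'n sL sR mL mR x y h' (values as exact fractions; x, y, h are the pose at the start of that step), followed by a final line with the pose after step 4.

0 60/29 12/25 -12/25 -1098/725 -1 8 N
1 30/61 30/73 -30/73 -2925/4453 -1 7 E
2 12/25 60/41 -60/41 -1746/1025 -2 7 S
3 15/8 3 -3 -63/16 -2 8 W
4 60/29 12/25 -12/25 -1098/725 -1 8 N
final -1 7 E

n=0: pose=(-1,8,N); sL=60/29, sR=12/25; mL=-12/25, mR=-1098/725; mL+mR=-1446/725 → advance -1; mR−mL=-30/29 → turn -1·90°
n=1: pose=(-1,7,E); sL=30/61, sR=30/73; mL=-30/73, mR=-2925/4453; mL+mR=-4755/4453 → advance -1; mR−mL=-15/61 → turn -1·90°
n=2: pose=(-2,7,S); sL=12/25, sR=60/41; mL=-60/41, mR=-1746/1025; mL+mR=-3246/1025 → advance -1; mR−mL=-6/25 → turn -1·90°
n=3: pose=(-2,8,W); sL=15/8, sR=3; mL=-3, mR=-63/16; mL+mR=-111/16 → advance -1; mR−mL=-15/16 → turn -1·90°
n=4: pose=(-1,8,N); sL=60/29, sR=12/25; mL=-12/25, mR=-1098/725; mL+mR=-1446/725 → advance -1; mR−mL=-30/29 → turn -1·90°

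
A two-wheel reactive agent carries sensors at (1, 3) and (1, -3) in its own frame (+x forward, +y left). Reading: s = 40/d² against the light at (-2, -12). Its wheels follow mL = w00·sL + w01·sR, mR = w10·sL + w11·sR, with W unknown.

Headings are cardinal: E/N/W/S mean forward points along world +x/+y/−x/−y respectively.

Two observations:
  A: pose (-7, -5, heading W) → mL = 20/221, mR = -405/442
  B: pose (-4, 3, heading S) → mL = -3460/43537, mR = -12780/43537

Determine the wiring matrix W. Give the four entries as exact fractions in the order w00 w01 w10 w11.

1/2 -1 -1 -1/2

obs A: pose=(-7,-5,W) → sL=10/13, sR=5/17, mL=20/221, mR=-405/442
obs B: pose=(-4,3,S) → sL=40/197, sR=40/221, mL=-3460/43537, mR=-12780/43537
sensor matrix S = [[10/13, 5/17], [40/197, 40/221]]; det S = 45000/565981
solve [mL_A; mL_B] = S·[w00; w01] and [mR_A; mR_B] = S·[w10; w11]:
  w00 = 1/2, w01 = -1, w10 = -1, w11 = -1/2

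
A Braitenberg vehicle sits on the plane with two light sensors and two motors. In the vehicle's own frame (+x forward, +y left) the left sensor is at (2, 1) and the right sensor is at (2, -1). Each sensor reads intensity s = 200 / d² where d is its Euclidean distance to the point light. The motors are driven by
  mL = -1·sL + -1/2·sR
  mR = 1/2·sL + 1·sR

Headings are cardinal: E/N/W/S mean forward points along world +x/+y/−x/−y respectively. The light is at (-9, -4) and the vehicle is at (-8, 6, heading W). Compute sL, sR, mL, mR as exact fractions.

100/41 100/61 -8150/2501 7150/2501

left sensor world pos  = (-10, 5); dL² = 82
right sensor world pos = (-10, 7); dR² = 122
sL = 200/82 = 100/41
sR = 200/122 = 100/61
mL = -1·sL + -1/2·sR = -8150/2501
mR = 1/2·sL + 1·sR = 7150/2501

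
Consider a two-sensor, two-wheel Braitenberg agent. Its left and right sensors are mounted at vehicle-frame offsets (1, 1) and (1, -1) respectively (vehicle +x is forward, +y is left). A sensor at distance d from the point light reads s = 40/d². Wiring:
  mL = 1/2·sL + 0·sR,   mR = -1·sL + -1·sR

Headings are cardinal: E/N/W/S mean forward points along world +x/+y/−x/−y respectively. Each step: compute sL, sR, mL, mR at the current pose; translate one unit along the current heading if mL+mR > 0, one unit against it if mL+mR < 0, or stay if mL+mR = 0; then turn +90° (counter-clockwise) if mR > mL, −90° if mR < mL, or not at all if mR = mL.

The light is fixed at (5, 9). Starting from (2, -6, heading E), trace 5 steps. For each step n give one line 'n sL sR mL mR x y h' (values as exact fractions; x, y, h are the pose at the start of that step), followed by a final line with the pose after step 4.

0 1/5 2/13 1/10 -23/65 2 -6 E
1 8/53 40/281 4/53 -4368/14893 1 -6 S
2 4/25 20/97 2/25 -888/2425 1 -5 W
3 8/37 40/173 4/37 -2864/6401 2 -5 N
4 1/5 2/13 1/10 -23/65 2 -6 E
final 1 -6 S

n=0: pose=(2,-6,E); sL=1/5, sR=2/13; mL=1/10, mR=-23/65; mL+mR=-33/130 → advance -1; mR−mL=-59/130 → turn -1·90°
n=1: pose=(1,-6,S); sL=8/53, sR=40/281; mL=4/53, mR=-4368/14893; mL+mR=-3244/14893 → advance -1; mR−mL=-5492/14893 → turn -1·90°
n=2: pose=(1,-5,W); sL=4/25, sR=20/97; mL=2/25, mR=-888/2425; mL+mR=-694/2425 → advance -1; mR−mL=-1082/2425 → turn -1·90°
n=3: pose=(2,-5,N); sL=8/37, sR=40/173; mL=4/37, mR=-2864/6401; mL+mR=-2172/6401 → advance -1; mR−mL=-3556/6401 → turn -1·90°
n=4: pose=(2,-6,E); sL=1/5, sR=2/13; mL=1/10, mR=-23/65; mL+mR=-33/130 → advance -1; mR−mL=-59/130 → turn -1·90°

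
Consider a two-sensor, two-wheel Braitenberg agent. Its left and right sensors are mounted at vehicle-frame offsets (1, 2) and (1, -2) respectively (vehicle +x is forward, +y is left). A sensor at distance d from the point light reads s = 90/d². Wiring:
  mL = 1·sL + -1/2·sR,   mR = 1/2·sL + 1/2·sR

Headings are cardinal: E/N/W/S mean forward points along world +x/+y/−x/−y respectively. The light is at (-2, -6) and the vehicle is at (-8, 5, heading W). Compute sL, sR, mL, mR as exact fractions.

left sensor world pos  = (-9, 3); dL² = 130
right sensor world pos = (-9, 7); dR² = 218
sL = 90/130 = 9/13
sR = 90/218 = 45/109
mL = 1·sL + -1/2·sR = 1377/2834
mR = 1/2·sL + 1/2·sR = 783/1417

9/13 45/109 1377/2834 783/1417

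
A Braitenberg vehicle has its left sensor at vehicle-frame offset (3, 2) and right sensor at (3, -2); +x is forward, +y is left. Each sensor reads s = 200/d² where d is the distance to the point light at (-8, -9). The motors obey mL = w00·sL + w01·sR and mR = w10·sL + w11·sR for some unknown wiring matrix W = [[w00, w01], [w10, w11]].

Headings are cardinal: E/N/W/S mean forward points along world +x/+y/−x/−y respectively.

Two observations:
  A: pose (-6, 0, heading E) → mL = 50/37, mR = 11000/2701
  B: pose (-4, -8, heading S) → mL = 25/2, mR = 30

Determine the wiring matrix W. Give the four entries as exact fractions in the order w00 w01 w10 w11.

0 1/2 1 1

obs A: pose=(-6,0,E) → sL=100/73, sR=100/37, mL=50/37, mR=11000/2701
obs B: pose=(-4,-8,S) → sL=5, sR=25, mL=25/2, mR=30
sensor matrix S = [[100/73, 100/37], [5, 25]]; det S = 56000/2701
solve [mL_A; mL_B] = S·[w00; w01] and [mR_A; mR_B] = S·[w10; w11]:
  w00 = 0, w01 = 1/2, w10 = 1, w11 = 1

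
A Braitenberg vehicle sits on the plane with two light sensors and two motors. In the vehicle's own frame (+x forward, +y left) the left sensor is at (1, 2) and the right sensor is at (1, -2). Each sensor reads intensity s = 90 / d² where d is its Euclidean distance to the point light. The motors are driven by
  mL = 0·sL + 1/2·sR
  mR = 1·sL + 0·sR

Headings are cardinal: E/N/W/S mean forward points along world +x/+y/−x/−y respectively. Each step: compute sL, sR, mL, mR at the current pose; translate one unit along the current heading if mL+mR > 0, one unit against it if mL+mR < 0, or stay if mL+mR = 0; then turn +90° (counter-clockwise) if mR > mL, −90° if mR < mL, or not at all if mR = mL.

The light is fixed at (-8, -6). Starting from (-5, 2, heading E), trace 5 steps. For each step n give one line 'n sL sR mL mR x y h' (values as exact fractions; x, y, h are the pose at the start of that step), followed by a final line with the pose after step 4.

0 45/58 45/26 45/52 45/58 -5 2 E
1 18/17 90/53 45/53 18/17 -4 2 S
2 45/53 9/5 9/10 45/53 -4 1 E
3 18/17 2 1 18/17 -3 1 S
4 9/10 45/26 45/52 9/10 -3 0 E
final -2 0 N

n=0: pose=(-5,2,E); sL=45/58, sR=45/26; mL=45/52, mR=45/58; mL+mR=2475/1508 → advance +1; mR−mL=-135/1508 → turn -1·90°
n=1: pose=(-4,2,S); sL=18/17, sR=90/53; mL=45/53, mR=18/17; mL+mR=1719/901 → advance +1; mR−mL=189/901 → turn +1·90°
n=2: pose=(-4,1,E); sL=45/53, sR=9/5; mL=9/10, mR=45/53; mL+mR=927/530 → advance +1; mR−mL=-27/530 → turn -1·90°
n=3: pose=(-3,1,S); sL=18/17, sR=2; mL=1, mR=18/17; mL+mR=35/17 → advance +1; mR−mL=1/17 → turn +1·90°
n=4: pose=(-3,0,E); sL=9/10, sR=45/26; mL=45/52, mR=9/10; mL+mR=459/260 → advance +1; mR−mL=9/260 → turn +1·90°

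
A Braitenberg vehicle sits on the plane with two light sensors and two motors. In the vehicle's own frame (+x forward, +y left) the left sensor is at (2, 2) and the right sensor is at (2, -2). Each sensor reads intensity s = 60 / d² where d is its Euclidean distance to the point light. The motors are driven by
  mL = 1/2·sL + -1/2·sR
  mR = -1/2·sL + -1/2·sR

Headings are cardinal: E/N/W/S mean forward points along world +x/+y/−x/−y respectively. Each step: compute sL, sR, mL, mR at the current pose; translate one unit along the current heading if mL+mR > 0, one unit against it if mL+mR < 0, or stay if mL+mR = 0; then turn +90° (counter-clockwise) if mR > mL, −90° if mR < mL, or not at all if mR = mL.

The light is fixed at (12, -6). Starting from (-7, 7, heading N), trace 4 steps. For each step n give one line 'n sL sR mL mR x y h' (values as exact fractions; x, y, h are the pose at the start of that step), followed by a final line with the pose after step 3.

0 10/111 30/257 -380/28527 -2950/28527 -7 7 N
1 12/97 60/389 -576/37733 -5244/37733 -7 6 E
2 15/106 15/146 75/3869 -945/7738 -8 6 S
3 12/121 60/709 624/85789 -7884/85789 -8 7 W
final -7 7 N

n=0: pose=(-7,7,N); sL=10/111, sR=30/257; mL=-380/28527, mR=-2950/28527; mL+mR=-30/257 → advance -1; mR−mL=-10/111 → turn -1·90°
n=1: pose=(-7,6,E); sL=12/97, sR=60/389; mL=-576/37733, mR=-5244/37733; mL+mR=-60/389 → advance -1; mR−mL=-12/97 → turn -1·90°
n=2: pose=(-8,6,S); sL=15/106, sR=15/146; mL=75/3869, mR=-945/7738; mL+mR=-15/146 → advance -1; mR−mL=-15/106 → turn -1·90°
n=3: pose=(-8,7,W); sL=12/121, sR=60/709; mL=624/85789, mR=-7884/85789; mL+mR=-60/709 → advance -1; mR−mL=-12/121 → turn -1·90°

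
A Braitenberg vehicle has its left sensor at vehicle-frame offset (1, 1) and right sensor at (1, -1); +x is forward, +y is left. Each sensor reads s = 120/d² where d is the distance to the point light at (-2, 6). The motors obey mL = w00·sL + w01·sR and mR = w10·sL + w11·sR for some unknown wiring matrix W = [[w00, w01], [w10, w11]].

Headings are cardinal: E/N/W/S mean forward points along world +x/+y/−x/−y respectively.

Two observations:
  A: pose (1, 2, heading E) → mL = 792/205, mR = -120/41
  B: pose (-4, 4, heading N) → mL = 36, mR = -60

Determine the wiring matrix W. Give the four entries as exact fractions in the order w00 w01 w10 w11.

obs A: pose=(1,2,E) → sL=24/5, sR=120/41, mL=792/205, mR=-120/41
obs B: pose=(-4,4,N) → sL=12, sR=60, mL=36, mR=-60
sensor matrix S = [[24/5, 120/41], [12, 60]]; det S = 10368/41
solve [mL_A; mL_B] = S·[w00; w01] and [mR_A; mR_B] = S·[w10; w11]:
  w00 = 1/2, w01 = 1/2, w10 = 0, w11 = -1

1/2 1/2 0 -1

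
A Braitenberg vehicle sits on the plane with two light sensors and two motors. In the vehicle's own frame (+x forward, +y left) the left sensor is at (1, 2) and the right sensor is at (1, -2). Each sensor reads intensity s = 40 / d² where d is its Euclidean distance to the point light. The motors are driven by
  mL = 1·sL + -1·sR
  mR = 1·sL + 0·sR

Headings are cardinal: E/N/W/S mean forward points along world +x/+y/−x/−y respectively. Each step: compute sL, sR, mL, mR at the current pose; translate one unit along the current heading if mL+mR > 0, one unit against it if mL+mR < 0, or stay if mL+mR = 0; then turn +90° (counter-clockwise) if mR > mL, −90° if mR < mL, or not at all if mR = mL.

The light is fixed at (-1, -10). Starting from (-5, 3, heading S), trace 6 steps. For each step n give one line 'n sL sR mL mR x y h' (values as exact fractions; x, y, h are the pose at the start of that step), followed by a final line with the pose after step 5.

0 10/37 2/9 16/333 10/37 -5 3 S
1 8/41 40/109 -768/4469 8/41 -5 2 E
2 20/97 4/17 -48/1649 20/97 -4 2 N
3 40/137 40/241 4160/33017 40/137 -4 3 W
4 10/37 2/9 16/333 10/37 -5 3 S
5 8/41 40/109 -768/4469 8/41 -5 2 E
final -4 2 N

n=0: pose=(-5,3,S); sL=10/37, sR=2/9; mL=16/333, mR=10/37; mL+mR=106/333 → advance +1; mR−mL=2/9 → turn +1·90°
n=1: pose=(-5,2,E); sL=8/41, sR=40/109; mL=-768/4469, mR=8/41; mL+mR=104/4469 → advance +1; mR−mL=40/109 → turn +1·90°
n=2: pose=(-4,2,N); sL=20/97, sR=4/17; mL=-48/1649, mR=20/97; mL+mR=292/1649 → advance +1; mR−mL=4/17 → turn +1·90°
n=3: pose=(-4,3,W); sL=40/137, sR=40/241; mL=4160/33017, mR=40/137; mL+mR=13800/33017 → advance +1; mR−mL=40/241 → turn +1·90°
n=4: pose=(-5,3,S); sL=10/37, sR=2/9; mL=16/333, mR=10/37; mL+mR=106/333 → advance +1; mR−mL=2/9 → turn +1·90°
n=5: pose=(-5,2,E); sL=8/41, sR=40/109; mL=-768/4469, mR=8/41; mL+mR=104/4469 → advance +1; mR−mL=40/109 → turn +1·90°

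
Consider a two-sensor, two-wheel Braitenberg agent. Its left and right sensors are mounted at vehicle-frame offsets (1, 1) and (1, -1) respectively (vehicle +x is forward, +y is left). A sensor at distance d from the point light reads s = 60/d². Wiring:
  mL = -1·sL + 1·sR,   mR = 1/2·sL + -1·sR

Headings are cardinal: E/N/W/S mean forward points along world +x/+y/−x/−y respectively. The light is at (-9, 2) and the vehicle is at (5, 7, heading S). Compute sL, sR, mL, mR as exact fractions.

60/241 12/37 672/8917 -1782/8917

left sensor world pos  = (6, 6); dL² = 241
right sensor world pos = (4, 6); dR² = 185
sL = 60/241 = 60/241
sR = 60/185 = 12/37
mL = -1·sL + 1·sR = 672/8917
mR = 1/2·sL + -1·sR = -1782/8917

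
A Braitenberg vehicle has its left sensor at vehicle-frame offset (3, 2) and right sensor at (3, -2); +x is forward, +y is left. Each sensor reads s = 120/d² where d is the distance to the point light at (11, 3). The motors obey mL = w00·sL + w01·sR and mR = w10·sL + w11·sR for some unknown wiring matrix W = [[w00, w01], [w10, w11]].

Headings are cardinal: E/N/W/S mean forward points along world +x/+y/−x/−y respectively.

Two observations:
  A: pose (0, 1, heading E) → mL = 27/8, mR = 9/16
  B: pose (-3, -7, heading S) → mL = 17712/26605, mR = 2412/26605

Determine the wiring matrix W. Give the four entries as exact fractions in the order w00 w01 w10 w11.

obs A: pose=(0,1,E) → sL=15/8, sR=3/2, mL=27/8, mR=9/16
obs B: pose=(-3,-7,S) → sL=120/313, sR=24/85, mL=17712/26605, mR=2412/26605
sensor matrix S = [[15/8, 3/2], [120/313, 24/85]]; det S = -243/5321
solve [mL_A; mL_B] = S·[w00; w01] and [mR_A; mR_B] = S·[w10; w11]:
  w00 = 1, w01 = 1, w10 = -1/2, w11 = 1

1 1 -1/2 1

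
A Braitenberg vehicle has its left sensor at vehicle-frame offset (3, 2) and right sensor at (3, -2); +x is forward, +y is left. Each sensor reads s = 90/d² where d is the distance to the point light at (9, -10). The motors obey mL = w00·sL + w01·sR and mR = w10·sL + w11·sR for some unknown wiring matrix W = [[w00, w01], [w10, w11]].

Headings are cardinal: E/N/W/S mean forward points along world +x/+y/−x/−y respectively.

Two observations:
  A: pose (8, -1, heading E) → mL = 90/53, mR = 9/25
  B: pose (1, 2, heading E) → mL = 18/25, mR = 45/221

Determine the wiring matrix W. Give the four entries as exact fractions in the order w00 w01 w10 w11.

0 1 1/2 0

obs A: pose=(8,-1,E) → sL=18/25, sR=90/53, mL=90/53, mR=9/25
obs B: pose=(1,2,E) → sL=90/221, sR=18/25, mL=18/25, mR=45/221
sensor matrix S = [[18/25, 90/53], [90/221, 18/25]]; det S = -1267488/7320625
solve [mL_A; mL_B] = S·[w00; w01] and [mR_A; mR_B] = S·[w10; w11]:
  w00 = 0, w01 = 1, w10 = 1/2, w11 = 0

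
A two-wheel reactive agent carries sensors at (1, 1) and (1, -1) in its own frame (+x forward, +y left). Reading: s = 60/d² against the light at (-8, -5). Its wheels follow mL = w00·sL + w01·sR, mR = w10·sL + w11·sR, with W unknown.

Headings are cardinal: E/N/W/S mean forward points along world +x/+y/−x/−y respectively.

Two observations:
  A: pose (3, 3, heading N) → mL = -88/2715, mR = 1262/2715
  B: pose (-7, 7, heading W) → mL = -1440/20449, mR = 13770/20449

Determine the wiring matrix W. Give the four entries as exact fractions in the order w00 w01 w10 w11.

obs A: pose=(3,3,N) → sL=60/181, sR=4/15, mL=-88/2715, mR=1262/2715
obs B: pose=(-7,7,W) → sL=60/121, sR=60/169, mL=-1440/20449, mR=13770/20449
sensor matrix S = [[60/181, 4/15], [60/121, 60/169]]; det S = -53824/3701269
solve [mL_A; mL_B] = S·[w00; w01] and [mR_A; mR_B] = S·[w10; w11]:
  w00 = -1/2, w01 = 1/2, w10 = 1, w11 = 1/2

-1/2 1/2 1 1/2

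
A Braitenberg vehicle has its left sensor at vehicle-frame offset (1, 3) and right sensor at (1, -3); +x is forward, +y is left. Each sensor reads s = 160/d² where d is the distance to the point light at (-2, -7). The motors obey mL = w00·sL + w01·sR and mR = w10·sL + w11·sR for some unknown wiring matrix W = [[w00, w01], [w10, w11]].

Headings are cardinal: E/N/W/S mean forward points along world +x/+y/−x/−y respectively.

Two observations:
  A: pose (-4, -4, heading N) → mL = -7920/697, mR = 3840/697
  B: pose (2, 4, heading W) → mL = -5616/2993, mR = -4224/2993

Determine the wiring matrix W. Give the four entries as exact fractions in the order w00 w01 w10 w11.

obs A: pose=(-4,-4,N) → sL=160/41, sR=160/17, mL=-7920/697, mR=3840/697
obs B: pose=(2,4,W) → sL=160/73, sR=32/41, mL=-5616/2993, mR=-4224/2993
sensor matrix S = [[160/41, 160/17], [160/73, 32/41]]; det S = -36679680/2086121
solve [mL_A; mL_B] = S·[w00; w01] and [mR_A; mR_B] = S·[w10; w11]:
  w00 = -1/2, w01 = -1, w10 = -1, w11 = 1

-1/2 -1 -1 1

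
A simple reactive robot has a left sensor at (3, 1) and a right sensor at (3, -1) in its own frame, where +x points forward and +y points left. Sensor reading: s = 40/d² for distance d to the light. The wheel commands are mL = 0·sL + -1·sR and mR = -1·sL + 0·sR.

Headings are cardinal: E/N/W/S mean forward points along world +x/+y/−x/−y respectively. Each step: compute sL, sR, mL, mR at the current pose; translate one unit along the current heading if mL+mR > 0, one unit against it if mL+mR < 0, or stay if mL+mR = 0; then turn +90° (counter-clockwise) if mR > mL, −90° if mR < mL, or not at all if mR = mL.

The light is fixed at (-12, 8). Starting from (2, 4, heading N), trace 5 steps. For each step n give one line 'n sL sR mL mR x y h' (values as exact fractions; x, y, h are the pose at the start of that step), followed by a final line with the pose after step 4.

n=0: pose=(2,4,N); sL=4/17, sR=20/113; mL=-20/113, mR=-4/17; mL+mR=-792/1921 → advance -1; mR−mL=-112/1921 → turn -1·90°
n=1: pose=(2,3,E); sL=8/61, sR=8/65; mL=-8/65, mR=-8/61; mL+mR=-1008/3965 → advance -1; mR−mL=-32/3965 → turn -1·90°
n=2: pose=(1,3,S); sL=2/13, sR=5/26; mL=-5/26, mR=-2/13; mL+mR=-9/26 → advance -1; mR−mL=1/26 → turn +1·90°
n=3: pose=(1,4,E); sL=8/53, sR=40/281; mL=-40/281, mR=-8/53; mL+mR=-4368/14893 → advance -1; mR−mL=-128/14893 → turn -1·90°
n=4: pose=(0,4,S); sL=20/109, sR=4/17; mL=-4/17, mR=-20/109; mL+mR=-776/1853 → advance -1; mR−mL=96/1853 → turn +1·90°

0 4/17 20/113 -20/113 -4/17 2 4 N
1 8/61 8/65 -8/65 -8/61 2 3 E
2 2/13 5/26 -5/26 -2/13 1 3 S
3 8/53 40/281 -40/281 -8/53 1 4 E
4 20/109 4/17 -4/17 -20/109 0 4 S
final 0 5 E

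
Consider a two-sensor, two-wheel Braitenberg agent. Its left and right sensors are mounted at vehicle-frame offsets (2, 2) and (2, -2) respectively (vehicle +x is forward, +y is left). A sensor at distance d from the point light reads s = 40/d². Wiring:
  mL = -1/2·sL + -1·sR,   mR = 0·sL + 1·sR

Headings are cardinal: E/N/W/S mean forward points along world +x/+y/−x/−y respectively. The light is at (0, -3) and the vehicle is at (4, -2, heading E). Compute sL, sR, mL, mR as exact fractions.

left sensor world pos  = (6, 0); dL² = 45
right sensor world pos = (6, -4); dR² = 37
sL = 40/45 = 8/9
sR = 40/37 = 40/37
mL = -1/2·sL + -1·sR = -508/333
mR = 0·sL + 1·sR = 40/37

8/9 40/37 -508/333 40/37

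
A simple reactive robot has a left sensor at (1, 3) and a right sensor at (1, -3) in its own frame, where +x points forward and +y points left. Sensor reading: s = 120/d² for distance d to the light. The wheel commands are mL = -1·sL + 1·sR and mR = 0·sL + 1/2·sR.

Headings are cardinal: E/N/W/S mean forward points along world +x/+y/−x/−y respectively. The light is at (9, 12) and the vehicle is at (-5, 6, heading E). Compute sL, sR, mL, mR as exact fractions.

left sensor world pos  = (-4, 9); dL² = 178
right sensor world pos = (-4, 3); dR² = 250
sL = 120/178 = 60/89
sR = 120/250 = 12/25
mL = -1·sL + 1·sR = -432/2225
mR = 0·sL + 1/2·sR = 6/25

60/89 12/25 -432/2225 6/25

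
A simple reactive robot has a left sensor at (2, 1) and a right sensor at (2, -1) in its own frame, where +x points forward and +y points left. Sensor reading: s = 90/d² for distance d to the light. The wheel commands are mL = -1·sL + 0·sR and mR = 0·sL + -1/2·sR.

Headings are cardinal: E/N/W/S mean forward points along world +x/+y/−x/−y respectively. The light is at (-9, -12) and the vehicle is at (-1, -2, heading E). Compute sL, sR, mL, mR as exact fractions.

90/221 90/181 -90/221 -45/181

left sensor world pos  = (1, -1); dL² = 221
right sensor world pos = (1, -3); dR² = 181
sL = 90/221 = 90/221
sR = 90/181 = 90/181
mL = -1·sL + 0·sR = -90/221
mR = 0·sL + -1/2·sR = -45/181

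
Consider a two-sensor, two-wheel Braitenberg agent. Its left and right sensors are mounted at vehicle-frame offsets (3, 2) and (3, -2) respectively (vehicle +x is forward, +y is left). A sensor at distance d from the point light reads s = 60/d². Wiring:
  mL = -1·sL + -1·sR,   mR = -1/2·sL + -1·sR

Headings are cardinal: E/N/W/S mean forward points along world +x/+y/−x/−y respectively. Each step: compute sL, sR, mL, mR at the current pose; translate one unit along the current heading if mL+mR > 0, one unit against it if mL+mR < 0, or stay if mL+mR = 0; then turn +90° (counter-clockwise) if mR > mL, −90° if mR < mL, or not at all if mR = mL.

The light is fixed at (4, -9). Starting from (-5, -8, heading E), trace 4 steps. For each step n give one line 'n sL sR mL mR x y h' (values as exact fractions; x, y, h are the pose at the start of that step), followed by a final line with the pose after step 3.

0 4/3 60/37 -328/111 -254/111 -5 -8 E
1 3/8 3/4 -9/8 -15/16 -6 -8 N
2 60/173 60/173 -120/173 -90/173 -6 -9 W
3 30/29 6/13 -564/377 -369/377 -5 -9 S
final -5 -8 E

n=0: pose=(-5,-8,E); sL=4/3, sR=60/37; mL=-328/111, mR=-254/111; mL+mR=-194/37 → advance -1; mR−mL=2/3 → turn +1·90°
n=1: pose=(-6,-8,N); sL=3/8, sR=3/4; mL=-9/8, mR=-15/16; mL+mR=-33/16 → advance -1; mR−mL=3/16 → turn +1·90°
n=2: pose=(-6,-9,W); sL=60/173, sR=60/173; mL=-120/173, mR=-90/173; mL+mR=-210/173 → advance -1; mR−mL=30/173 → turn +1·90°
n=3: pose=(-5,-9,S); sL=30/29, sR=6/13; mL=-564/377, mR=-369/377; mL+mR=-933/377 → advance -1; mR−mL=15/29 → turn +1·90°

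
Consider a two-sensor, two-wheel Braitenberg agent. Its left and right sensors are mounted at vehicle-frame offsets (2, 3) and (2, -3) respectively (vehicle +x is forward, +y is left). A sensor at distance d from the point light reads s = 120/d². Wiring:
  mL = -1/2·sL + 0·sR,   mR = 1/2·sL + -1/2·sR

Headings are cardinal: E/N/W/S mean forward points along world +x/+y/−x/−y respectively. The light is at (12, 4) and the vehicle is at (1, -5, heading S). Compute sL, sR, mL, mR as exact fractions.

left sensor world pos  = (4, -7); dL² = 185
right sensor world pos = (-2, -7); dR² = 317
sL = 120/185 = 24/37
sR = 120/317 = 120/317
mL = -1/2·sL + 0·sR = -12/37
mR = 1/2·sL + -1/2·sR = 1584/11729

24/37 120/317 -12/37 1584/11729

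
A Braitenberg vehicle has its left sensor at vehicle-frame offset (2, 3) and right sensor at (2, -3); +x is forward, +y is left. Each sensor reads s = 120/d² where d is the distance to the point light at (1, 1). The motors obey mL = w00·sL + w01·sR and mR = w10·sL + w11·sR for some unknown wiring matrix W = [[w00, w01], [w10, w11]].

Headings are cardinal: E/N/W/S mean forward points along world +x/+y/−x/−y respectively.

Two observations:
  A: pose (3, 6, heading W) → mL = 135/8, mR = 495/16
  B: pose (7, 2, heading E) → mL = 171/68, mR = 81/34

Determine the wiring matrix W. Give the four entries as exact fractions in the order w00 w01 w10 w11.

obs A: pose=(3,6,W) → sL=30, sR=15/8, mL=135/8, mR=495/16
obs B: pose=(7,2,E) → sL=3/2, sR=30/17, mL=171/68, mR=81/34
sensor matrix S = [[30, 15/8], [3/2, 30/17]]; det S = 13635/272
solve [mL_A; mL_B] = S·[w00; w01] and [mR_A; mR_B] = S·[w10; w11]:
  w00 = 1/2, w01 = 1, w10 = 1, w11 = 1/2

1/2 1 1 1/2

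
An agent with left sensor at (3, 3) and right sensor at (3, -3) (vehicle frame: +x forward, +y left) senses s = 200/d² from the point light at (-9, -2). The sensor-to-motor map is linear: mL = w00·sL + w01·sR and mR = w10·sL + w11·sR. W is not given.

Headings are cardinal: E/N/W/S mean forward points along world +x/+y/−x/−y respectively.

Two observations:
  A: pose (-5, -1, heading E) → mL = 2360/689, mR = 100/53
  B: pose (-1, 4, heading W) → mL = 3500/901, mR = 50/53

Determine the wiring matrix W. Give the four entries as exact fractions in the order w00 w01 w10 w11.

obs A: pose=(-5,-1,E) → sL=40/13, sR=200/53, mL=2360/689, mR=100/53
obs B: pose=(-1,4,W) → sL=100/17, sR=100/53, mL=3500/901, mR=50/53
sensor matrix S = [[40/13, 200/53], [100/17, 100/53]]; det S = -192000/11713
solve [mL_A; mL_B] = S·[w00; w01] and [mR_A; mR_B] = S·[w10; w11]:
  w00 = 1/2, w01 = 1/2, w10 = 0, w11 = 1/2

1/2 1/2 0 1/2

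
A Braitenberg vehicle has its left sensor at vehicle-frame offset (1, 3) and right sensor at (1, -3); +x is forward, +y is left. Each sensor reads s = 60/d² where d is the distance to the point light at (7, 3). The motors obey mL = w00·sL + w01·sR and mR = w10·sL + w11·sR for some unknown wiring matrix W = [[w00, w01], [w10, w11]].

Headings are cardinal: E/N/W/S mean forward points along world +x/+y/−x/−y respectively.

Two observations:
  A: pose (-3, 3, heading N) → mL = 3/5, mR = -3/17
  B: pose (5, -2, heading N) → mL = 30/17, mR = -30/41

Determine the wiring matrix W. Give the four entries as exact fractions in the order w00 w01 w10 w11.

0 1/2 -1/2 0

obs A: pose=(-3,3,N) → sL=6/17, sR=6/5, mL=3/5, mR=-3/17
obs B: pose=(5,-2,N) → sL=60/41, sR=60/17, mL=30/17, mR=-30/41
sensor matrix S = [[6/17, 6/5], [60/41, 60/17]]; det S = -6048/11849
solve [mL_A; mL_B] = S·[w00; w01] and [mR_A; mR_B] = S·[w10; w11]:
  w00 = 0, w01 = 1/2, w10 = -1/2, w11 = 0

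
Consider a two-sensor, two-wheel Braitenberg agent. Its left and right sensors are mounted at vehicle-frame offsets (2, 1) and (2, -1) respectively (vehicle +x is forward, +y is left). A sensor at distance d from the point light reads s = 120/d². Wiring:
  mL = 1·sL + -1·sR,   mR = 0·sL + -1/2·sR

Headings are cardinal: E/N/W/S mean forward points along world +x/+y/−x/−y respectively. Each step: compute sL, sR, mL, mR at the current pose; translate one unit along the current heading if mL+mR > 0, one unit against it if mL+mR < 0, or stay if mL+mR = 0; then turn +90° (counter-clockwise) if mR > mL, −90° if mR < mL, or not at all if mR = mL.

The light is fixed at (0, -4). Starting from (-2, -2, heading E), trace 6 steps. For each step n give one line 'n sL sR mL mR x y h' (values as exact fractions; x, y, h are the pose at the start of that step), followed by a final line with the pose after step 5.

0 40/3 120 -320/3 -60 -2 -2 E
1 15/4 6 -9/4 -3 -3 -2 N
2 24 120 -96 -60 -3 -3 E
3 60/17 20/3 -160/51 -10/3 -4 -3 N
4 24 24 0 -12 -4 -4 E
5 6 3 3 -3/2 -5 -4 S
final -5 -5 W

n=0: pose=(-2,-2,E); sL=40/3, sR=120; mL=-320/3, mR=-60; mL+mR=-500/3 → advance -1; mR−mL=140/3 → turn +1·90°
n=1: pose=(-3,-2,N); sL=15/4, sR=6; mL=-9/4, mR=-3; mL+mR=-21/4 → advance -1; mR−mL=-3/4 → turn -1·90°
n=2: pose=(-3,-3,E); sL=24, sR=120; mL=-96, mR=-60; mL+mR=-156 → advance -1; mR−mL=36 → turn +1·90°
n=3: pose=(-4,-3,N); sL=60/17, sR=20/3; mL=-160/51, mR=-10/3; mL+mR=-110/17 → advance -1; mR−mL=-10/51 → turn -1·90°
n=4: pose=(-4,-4,E); sL=24, sR=24; mL=0, mR=-12; mL+mR=-12 → advance -1; mR−mL=-12 → turn -1·90°
n=5: pose=(-5,-4,S); sL=6, sR=3; mL=3, mR=-3/2; mL+mR=3/2 → advance +1; mR−mL=-9/2 → turn -1·90°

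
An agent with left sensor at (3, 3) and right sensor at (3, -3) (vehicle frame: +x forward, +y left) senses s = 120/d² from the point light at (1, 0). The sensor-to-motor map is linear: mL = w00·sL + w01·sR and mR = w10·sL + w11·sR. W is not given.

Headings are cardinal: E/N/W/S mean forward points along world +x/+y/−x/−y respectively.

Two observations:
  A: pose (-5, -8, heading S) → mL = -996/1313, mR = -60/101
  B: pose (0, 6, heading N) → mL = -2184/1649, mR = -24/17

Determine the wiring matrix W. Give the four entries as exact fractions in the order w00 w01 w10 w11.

-1/2 -1/2 0 -1

obs A: pose=(-5,-8,S) → sL=12/13, sR=60/101, mL=-996/1313, mR=-60/101
obs B: pose=(0,6,N) → sL=120/97, sR=24/17, mL=-2184/1649, mR=-24/17
sensor matrix S = [[12/13, 60/101], [120/97, 24/17]]; det S = 1230336/2165137
solve [mL_A; mL_B] = S·[w00; w01] and [mR_A; mR_B] = S·[w10; w11]:
  w00 = -1/2, w01 = -1/2, w10 = 0, w11 = -1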